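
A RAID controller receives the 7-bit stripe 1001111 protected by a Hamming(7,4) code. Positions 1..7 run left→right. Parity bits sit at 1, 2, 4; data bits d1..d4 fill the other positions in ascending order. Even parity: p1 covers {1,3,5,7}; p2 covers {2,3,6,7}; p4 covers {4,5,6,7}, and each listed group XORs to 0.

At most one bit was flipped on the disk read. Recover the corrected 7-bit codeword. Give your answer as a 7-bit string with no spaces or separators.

s1 (pos 1,3,5,7): 1⊕0⊕1⊕1 = 1
s2 (pos 2,3,6,7): 0⊕0⊕1⊕1 = 0
s4 (pos 4,5,6,7): 1⊕1⊕1⊕1 = 0
Syndrome s4…s1 = 001 → error at position 1.
Flip position 1: 1001111 → 0001111

0001111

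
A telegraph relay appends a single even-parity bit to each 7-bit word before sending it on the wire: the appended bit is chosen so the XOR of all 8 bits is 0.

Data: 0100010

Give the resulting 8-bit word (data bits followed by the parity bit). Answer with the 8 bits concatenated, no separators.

01000100

XOR of the 7 data bits: 0⊕1⊕0⊕0⊕0⊕1⊕0 = 0
Parity bit = 0 (so all 8 bits XOR to 0).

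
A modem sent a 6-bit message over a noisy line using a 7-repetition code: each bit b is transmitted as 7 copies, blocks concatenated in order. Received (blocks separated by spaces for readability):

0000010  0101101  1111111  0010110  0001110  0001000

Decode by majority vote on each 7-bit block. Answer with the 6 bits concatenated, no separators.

Block 1 (0000010): 1 one → 0
Block 2 (0101101): 4 ones → 1
Block 3 (1111111): 7 ones → 1
Block 4 (0010110): 3 ones → 0
Block 5 (0001110): 3 ones → 0
Block 6 (0001000): 1 one → 0

011000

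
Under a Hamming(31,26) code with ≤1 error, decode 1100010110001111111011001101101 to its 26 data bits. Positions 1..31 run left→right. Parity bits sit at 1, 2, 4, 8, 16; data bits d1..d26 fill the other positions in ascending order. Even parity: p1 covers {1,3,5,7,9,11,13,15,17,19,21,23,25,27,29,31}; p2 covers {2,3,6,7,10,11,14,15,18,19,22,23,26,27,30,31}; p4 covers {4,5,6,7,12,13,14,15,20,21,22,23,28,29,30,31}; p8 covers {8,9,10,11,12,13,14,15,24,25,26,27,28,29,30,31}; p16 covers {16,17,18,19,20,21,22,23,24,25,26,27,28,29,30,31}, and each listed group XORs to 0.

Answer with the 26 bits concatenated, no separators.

00101000111111010001101101

s1 (pos 1,3,5,7,9,11,13,15,17,19,21,23,25,27,29,31): 1⊕0⊕0⊕0⊕1⊕0⊕1⊕1⊕1⊕1⊕1⊕0⊕1⊕0⊕1⊕1 = 0
s2 (pos 2,3,6,7,10,11,14,15,18,19,22,23,26,27,30,31): 1⊕0⊕1⊕0⊕0⊕0⊕1⊕1⊕1⊕1⊕1⊕0⊕1⊕0⊕0⊕1 = 1
s4 (pos 4,5,6,7,12,13,14,15,20,21,22,23,28,29,30,31): 0⊕0⊕1⊕0⊕0⊕1⊕1⊕1⊕0⊕1⊕1⊕0⊕1⊕1⊕0⊕1 = 1
s8 (pos 8,9,10,11,12,13,14,15,24,25,26,27,28,29,30,31): 1⊕1⊕0⊕0⊕0⊕1⊕1⊕1⊕0⊕1⊕1⊕0⊕1⊕1⊕0⊕1 = 0
s16 (pos 16,17,18,19,20,21,22,23,24,25,26,27,28,29,30,31): 1⊕1⊕1⊕1⊕0⊕1⊕1⊕0⊕0⊕1⊕1⊕0⊕1⊕1⊕0⊕1 = 1
Syndrome s16…s1 = 10110 → error at position 22.
Flip position 22: 1100010110001111111011001101101 → 1100010110001111111010001101101
Read data bits from positions 3,5,6,7,9,10,11,12,13,14,15,17,18,19,20,21,22,23,24,25,26,27,28,29,30,31: 00101000111111010001101101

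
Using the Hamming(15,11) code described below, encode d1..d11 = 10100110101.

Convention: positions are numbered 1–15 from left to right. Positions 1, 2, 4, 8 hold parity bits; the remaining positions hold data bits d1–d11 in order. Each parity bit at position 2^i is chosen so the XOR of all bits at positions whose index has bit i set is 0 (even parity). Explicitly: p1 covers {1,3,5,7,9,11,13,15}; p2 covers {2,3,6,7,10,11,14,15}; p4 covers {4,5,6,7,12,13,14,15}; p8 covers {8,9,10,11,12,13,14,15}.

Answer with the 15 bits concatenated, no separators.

011101000110101

Place data at non-parity positions: p1 p2 1 p4 0 1 0 p8 0 1 1 0 1 0 1
p1 (pos 1,3,5,7,9,11,13,15): XOR of data positions = 1⊕0⊕0⊕0⊕1⊕1⊕1 = 0
p2 (pos 2,3,6,7,10,11,14,15): XOR of data positions = 1⊕1⊕0⊕1⊕1⊕0⊕1 = 1
p4 (pos 4,5,6,7,12,13,14,15): XOR of data positions = 0⊕1⊕0⊕0⊕1⊕0⊕1 = 1
p8 (pos 8,9,10,11,12,13,14,15): XOR of data positions = 0⊕1⊕1⊕0⊕1⊕0⊕1 = 0
Codeword: 011101000110101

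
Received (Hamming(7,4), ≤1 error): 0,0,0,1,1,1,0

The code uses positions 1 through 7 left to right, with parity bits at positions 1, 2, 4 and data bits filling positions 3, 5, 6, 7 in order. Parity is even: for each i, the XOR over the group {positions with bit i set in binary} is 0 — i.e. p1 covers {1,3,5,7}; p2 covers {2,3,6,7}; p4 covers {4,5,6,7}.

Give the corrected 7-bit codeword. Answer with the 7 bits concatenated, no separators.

0001111

s1 (pos 1,3,5,7): 0⊕0⊕1⊕0 = 1
s2 (pos 2,3,6,7): 0⊕0⊕1⊕0 = 1
s4 (pos 4,5,6,7): 1⊕1⊕1⊕0 = 1
Syndrome s4…s1 = 111 → error at position 7.
Flip position 7: 0001110 → 0001111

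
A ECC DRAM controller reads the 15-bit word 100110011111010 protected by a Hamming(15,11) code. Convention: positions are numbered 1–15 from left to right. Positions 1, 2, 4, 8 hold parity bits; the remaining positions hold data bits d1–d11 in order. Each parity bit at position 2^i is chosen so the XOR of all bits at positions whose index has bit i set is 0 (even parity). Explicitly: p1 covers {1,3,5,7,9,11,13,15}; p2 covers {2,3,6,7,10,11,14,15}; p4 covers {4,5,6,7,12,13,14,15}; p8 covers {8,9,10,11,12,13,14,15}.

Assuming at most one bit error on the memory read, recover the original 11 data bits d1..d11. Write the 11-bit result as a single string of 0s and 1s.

01001111010

s1 (pos 1,3,5,7,9,11,13,15): 1⊕0⊕1⊕0⊕1⊕1⊕0⊕0 = 0
s2 (pos 2,3,6,7,10,11,14,15): 0⊕0⊕0⊕0⊕1⊕1⊕1⊕0 = 1
s4 (pos 4,5,6,7,12,13,14,15): 1⊕1⊕0⊕0⊕1⊕0⊕1⊕0 = 0
s8 (pos 8,9,10,11,12,13,14,15): 1⊕1⊕1⊕1⊕1⊕0⊕1⊕0 = 0
Syndrome s8…s1 = 0010 → error at position 2.
Flip position 2: 100110011111010 → 110110011111010
Read data bits from positions 3,5,6,7,9,10,11,12,13,14,15: 01001111010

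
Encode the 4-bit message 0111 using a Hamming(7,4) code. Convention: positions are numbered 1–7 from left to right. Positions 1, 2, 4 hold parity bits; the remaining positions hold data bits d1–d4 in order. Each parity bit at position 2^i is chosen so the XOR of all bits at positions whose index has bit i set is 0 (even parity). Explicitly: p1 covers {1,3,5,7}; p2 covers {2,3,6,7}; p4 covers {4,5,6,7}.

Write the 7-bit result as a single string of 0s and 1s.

0001111

Place data at non-parity positions: p1 p2 0 p4 1 1 1
p1 (pos 1,3,5,7): XOR of data positions = 0⊕1⊕1 = 0
p2 (pos 2,3,6,7): XOR of data positions = 0⊕1⊕1 = 0
p4 (pos 4,5,6,7): XOR of data positions = 1⊕1⊕1 = 1
Codeword: 0001111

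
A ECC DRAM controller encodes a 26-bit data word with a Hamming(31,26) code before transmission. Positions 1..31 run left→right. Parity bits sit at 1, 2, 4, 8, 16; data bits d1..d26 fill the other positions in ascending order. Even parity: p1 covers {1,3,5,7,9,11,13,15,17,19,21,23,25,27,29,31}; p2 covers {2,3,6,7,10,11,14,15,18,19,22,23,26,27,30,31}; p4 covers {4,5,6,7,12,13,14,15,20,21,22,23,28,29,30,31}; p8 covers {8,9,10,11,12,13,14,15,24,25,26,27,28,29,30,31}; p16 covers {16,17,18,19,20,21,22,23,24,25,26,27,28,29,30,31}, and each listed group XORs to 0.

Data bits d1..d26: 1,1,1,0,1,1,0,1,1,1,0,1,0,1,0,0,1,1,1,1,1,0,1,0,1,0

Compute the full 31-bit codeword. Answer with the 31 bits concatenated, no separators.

0111110011011101101001111101010

Place data at non-parity positions: p1 p2 1 p4 1 1 0 p8 1 1 0 1 1 1 0 p16 1 0 1 0 0 1 1 1 1 1 0 1 0 1 0
p1 (pos 1,3,5,7,9,11,13,15,17,19,21,23,25,27,29,31): XOR of data positions = 1⊕1⊕0⊕1⊕0⊕1⊕0⊕1⊕1⊕0⊕1⊕1⊕0⊕0⊕0 = 0
p2 (pos 2,3,6,7,10,11,14,15,18,19,22,23,26,27,30,31): XOR of data positions = 1⊕1⊕0⊕1⊕0⊕1⊕0⊕0⊕1⊕1⊕1⊕1⊕0⊕1⊕0 = 1
p4 (pos 4,5,6,7,12,13,14,15,20,21,22,23,28,29,30,31): XOR of data positions = 1⊕1⊕0⊕1⊕1⊕1⊕0⊕0⊕0⊕1⊕1⊕1⊕0⊕1⊕0 = 1
p8 (pos 8,9,10,11,12,13,14,15,24,25,26,27,28,29,30,31): XOR of data positions = 1⊕1⊕0⊕1⊕1⊕1⊕0⊕1⊕1⊕1⊕0⊕1⊕0⊕1⊕0 = 0
p16 (pos 16,17,18,19,20,21,22,23,24,25,26,27,28,29,30,31): XOR of data positions = 1⊕0⊕1⊕0⊕0⊕1⊕1⊕1⊕1⊕1⊕0⊕1⊕0⊕1⊕0 = 1
Codeword: 0111110011011101101001111101010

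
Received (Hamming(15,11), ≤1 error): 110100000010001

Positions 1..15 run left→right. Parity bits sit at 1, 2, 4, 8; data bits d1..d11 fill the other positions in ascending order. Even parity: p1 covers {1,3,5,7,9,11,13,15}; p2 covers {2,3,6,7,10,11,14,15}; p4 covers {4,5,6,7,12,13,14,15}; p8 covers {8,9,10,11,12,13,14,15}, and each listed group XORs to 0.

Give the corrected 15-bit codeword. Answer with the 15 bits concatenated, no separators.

111100000010001

s1 (pos 1,3,5,7,9,11,13,15): 1⊕0⊕0⊕0⊕0⊕1⊕0⊕1 = 1
s2 (pos 2,3,6,7,10,11,14,15): 1⊕0⊕0⊕0⊕0⊕1⊕0⊕1 = 1
s4 (pos 4,5,6,7,12,13,14,15): 1⊕0⊕0⊕0⊕0⊕0⊕0⊕1 = 0
s8 (pos 8,9,10,11,12,13,14,15): 0⊕0⊕0⊕1⊕0⊕0⊕0⊕1 = 0
Syndrome s8…s1 = 0011 → error at position 3.
Flip position 3: 110100000010001 → 111100000010001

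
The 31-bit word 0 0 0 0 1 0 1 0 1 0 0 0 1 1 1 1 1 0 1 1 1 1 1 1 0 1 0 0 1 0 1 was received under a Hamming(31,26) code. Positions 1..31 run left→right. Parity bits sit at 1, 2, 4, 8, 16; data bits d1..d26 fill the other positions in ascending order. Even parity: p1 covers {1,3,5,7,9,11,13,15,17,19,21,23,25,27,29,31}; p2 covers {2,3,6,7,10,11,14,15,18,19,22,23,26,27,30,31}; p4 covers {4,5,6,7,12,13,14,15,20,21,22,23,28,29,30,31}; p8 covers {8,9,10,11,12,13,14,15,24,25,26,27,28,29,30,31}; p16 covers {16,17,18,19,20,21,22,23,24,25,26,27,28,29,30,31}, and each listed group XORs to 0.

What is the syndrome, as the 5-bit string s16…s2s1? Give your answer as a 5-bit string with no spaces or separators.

10101

s1 (pos 1,3,5,7,9,11,13,15,17,19,21,23,25,27,29,31): 0⊕0⊕1⊕1⊕1⊕0⊕1⊕1⊕1⊕1⊕1⊕1⊕0⊕0⊕1⊕1 = 1
s2 (pos 2,3,6,7,10,11,14,15,18,19,22,23,26,27,30,31): 0⊕0⊕0⊕1⊕0⊕0⊕1⊕1⊕0⊕1⊕1⊕1⊕1⊕0⊕0⊕1 = 0
s4 (pos 4,5,6,7,12,13,14,15,20,21,22,23,28,29,30,31): 0⊕1⊕0⊕1⊕0⊕1⊕1⊕1⊕1⊕1⊕1⊕1⊕0⊕1⊕0⊕1 = 1
s8 (pos 8,9,10,11,12,13,14,15,24,25,26,27,28,29,30,31): 0⊕1⊕0⊕0⊕0⊕1⊕1⊕1⊕1⊕0⊕1⊕0⊕0⊕1⊕0⊕1 = 0
s16 (pos 16,17,18,19,20,21,22,23,24,25,26,27,28,29,30,31): 1⊕1⊕0⊕1⊕1⊕1⊕1⊕1⊕1⊕0⊕1⊕0⊕0⊕1⊕0⊕1 = 1
Syndrome s16…s1 = 10101 → error at position 21.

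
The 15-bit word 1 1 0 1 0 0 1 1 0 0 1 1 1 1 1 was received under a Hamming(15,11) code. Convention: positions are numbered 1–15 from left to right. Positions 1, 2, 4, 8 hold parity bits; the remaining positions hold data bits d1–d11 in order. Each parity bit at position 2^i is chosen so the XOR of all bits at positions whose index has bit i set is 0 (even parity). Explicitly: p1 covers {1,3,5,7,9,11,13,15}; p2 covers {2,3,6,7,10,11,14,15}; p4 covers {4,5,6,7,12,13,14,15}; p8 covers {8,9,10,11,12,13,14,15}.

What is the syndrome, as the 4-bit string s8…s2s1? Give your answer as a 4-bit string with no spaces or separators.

s1 (pos 1,3,5,7,9,11,13,15): 1⊕0⊕0⊕1⊕0⊕1⊕1⊕1 = 1
s2 (pos 2,3,6,7,10,11,14,15): 1⊕0⊕0⊕1⊕0⊕1⊕1⊕1 = 1
s4 (pos 4,5,6,7,12,13,14,15): 1⊕0⊕0⊕1⊕1⊕1⊕1⊕1 = 0
s8 (pos 8,9,10,11,12,13,14,15): 1⊕0⊕0⊕1⊕1⊕1⊕1⊕1 = 0
Syndrome s8…s1 = 0011 → error at position 3.

0011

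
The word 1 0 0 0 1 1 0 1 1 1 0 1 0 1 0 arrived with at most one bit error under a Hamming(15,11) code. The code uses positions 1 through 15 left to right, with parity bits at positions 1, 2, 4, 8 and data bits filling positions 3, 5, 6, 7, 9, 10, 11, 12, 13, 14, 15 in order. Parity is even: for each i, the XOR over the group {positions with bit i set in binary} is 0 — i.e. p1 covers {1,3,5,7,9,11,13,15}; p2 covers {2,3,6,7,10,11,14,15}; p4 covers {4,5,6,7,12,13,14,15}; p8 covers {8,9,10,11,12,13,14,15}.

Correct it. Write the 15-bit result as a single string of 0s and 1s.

s1 (pos 1,3,5,7,9,11,13,15): 1⊕0⊕1⊕0⊕1⊕0⊕0⊕0 = 1
s2 (pos 2,3,6,7,10,11,14,15): 0⊕0⊕1⊕0⊕1⊕0⊕1⊕0 = 1
s4 (pos 4,5,6,7,12,13,14,15): 0⊕1⊕1⊕0⊕1⊕0⊕1⊕0 = 0
s8 (pos 8,9,10,11,12,13,14,15): 1⊕1⊕1⊕0⊕1⊕0⊕1⊕0 = 1
Syndrome s8…s1 = 1011 → error at position 11.
Flip position 11: 100011011101010 → 100011011111010

100011011111010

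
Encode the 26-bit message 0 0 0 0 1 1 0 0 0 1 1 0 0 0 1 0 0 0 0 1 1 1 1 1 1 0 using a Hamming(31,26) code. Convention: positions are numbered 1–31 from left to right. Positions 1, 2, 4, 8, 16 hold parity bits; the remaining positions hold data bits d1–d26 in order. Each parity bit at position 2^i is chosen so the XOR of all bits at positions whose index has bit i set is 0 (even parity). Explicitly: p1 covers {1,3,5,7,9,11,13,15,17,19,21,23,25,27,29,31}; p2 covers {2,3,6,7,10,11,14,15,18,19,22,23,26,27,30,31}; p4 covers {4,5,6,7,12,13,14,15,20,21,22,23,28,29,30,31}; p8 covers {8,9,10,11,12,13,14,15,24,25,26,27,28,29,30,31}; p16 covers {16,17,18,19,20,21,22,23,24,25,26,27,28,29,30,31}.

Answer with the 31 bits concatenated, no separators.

1000000011000111000100001111110

Place data at non-parity positions: p1 p2 0 p4 0 0 0 p8 1 1 0 0 0 1 1 p16 0 0 0 1 0 0 0 0 1 1 1 1 1 1 0
p1 (pos 1,3,5,7,9,11,13,15,17,19,21,23,25,27,29,31): XOR of data positions = 0⊕0⊕0⊕1⊕0⊕0⊕1⊕0⊕0⊕0⊕0⊕1⊕1⊕1⊕0 = 1
p2 (pos 2,3,6,7,10,11,14,15,18,19,22,23,26,27,30,31): XOR of data positions = 0⊕0⊕0⊕1⊕0⊕1⊕1⊕0⊕0⊕0⊕0⊕1⊕1⊕1⊕0 = 0
p4 (pos 4,5,6,7,12,13,14,15,20,21,22,23,28,29,30,31): XOR of data positions = 0⊕0⊕0⊕0⊕0⊕1⊕1⊕1⊕0⊕0⊕0⊕1⊕1⊕1⊕0 = 0
p8 (pos 8,9,10,11,12,13,14,15,24,25,26,27,28,29,30,31): XOR of data positions = 1⊕1⊕0⊕0⊕0⊕1⊕1⊕0⊕1⊕1⊕1⊕1⊕1⊕1⊕0 = 0
p16 (pos 16,17,18,19,20,21,22,23,24,25,26,27,28,29,30,31): XOR of data positions = 0⊕0⊕0⊕1⊕0⊕0⊕0⊕0⊕1⊕1⊕1⊕1⊕1⊕1⊕0 = 1
Codeword: 1000000011000111000100001111110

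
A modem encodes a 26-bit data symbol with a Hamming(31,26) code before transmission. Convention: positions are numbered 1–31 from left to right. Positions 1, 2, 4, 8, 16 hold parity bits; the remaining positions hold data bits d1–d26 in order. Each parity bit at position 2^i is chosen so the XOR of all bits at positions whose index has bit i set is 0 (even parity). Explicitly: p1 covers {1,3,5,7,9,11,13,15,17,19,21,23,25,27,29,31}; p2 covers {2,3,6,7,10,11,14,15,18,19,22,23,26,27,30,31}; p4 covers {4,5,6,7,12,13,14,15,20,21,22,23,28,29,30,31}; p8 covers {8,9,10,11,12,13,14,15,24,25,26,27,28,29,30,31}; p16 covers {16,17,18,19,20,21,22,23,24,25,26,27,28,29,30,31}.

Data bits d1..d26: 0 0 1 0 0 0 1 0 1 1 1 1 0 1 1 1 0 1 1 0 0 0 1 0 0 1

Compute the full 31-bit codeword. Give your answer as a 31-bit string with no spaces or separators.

0101010100101110101110110001001

Place data at non-parity positions: p1 p2 0 p4 0 1 0 p8 0 0 1 0 1 1 1 p16 1 0 1 1 1 0 1 1 0 0 0 1 0 0 1
p1 (pos 1,3,5,7,9,11,13,15,17,19,21,23,25,27,29,31): XOR of data positions = 0⊕0⊕0⊕0⊕1⊕1⊕1⊕1⊕1⊕1⊕1⊕0⊕0⊕0⊕1 = 0
p2 (pos 2,3,6,7,10,11,14,15,18,19,22,23,26,27,30,31): XOR of data positions = 0⊕1⊕0⊕0⊕1⊕1⊕1⊕0⊕1⊕0⊕1⊕0⊕0⊕0⊕1 = 1
p4 (pos 4,5,6,7,12,13,14,15,20,21,22,23,28,29,30,31): XOR of data positions = 0⊕1⊕0⊕0⊕1⊕1⊕1⊕1⊕1⊕0⊕1⊕1⊕0⊕0⊕1 = 1
p8 (pos 8,9,10,11,12,13,14,15,24,25,26,27,28,29,30,31): XOR of data positions = 0⊕0⊕1⊕0⊕1⊕1⊕1⊕1⊕0⊕0⊕0⊕1⊕0⊕0⊕1 = 1
p16 (pos 16,17,18,19,20,21,22,23,24,25,26,27,28,29,30,31): XOR of data positions = 1⊕0⊕1⊕1⊕1⊕0⊕1⊕1⊕0⊕0⊕0⊕1⊕0⊕0⊕1 = 0
Codeword: 0101010100101110101110110001001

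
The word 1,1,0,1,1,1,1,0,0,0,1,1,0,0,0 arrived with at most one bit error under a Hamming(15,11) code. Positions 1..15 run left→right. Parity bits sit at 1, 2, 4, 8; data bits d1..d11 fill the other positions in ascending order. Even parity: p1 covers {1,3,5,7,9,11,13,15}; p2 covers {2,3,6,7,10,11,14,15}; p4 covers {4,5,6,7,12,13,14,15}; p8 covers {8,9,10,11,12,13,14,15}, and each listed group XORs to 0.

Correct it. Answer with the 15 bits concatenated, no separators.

s1 (pos 1,3,5,7,9,11,13,15): 1⊕0⊕1⊕1⊕0⊕1⊕0⊕0 = 0
s2 (pos 2,3,6,7,10,11,14,15): 1⊕0⊕1⊕1⊕0⊕1⊕0⊕0 = 0
s4 (pos 4,5,6,7,12,13,14,15): 1⊕1⊕1⊕1⊕1⊕0⊕0⊕0 = 1
s8 (pos 8,9,10,11,12,13,14,15): 0⊕0⊕0⊕1⊕1⊕0⊕0⊕0 = 0
Syndrome s8…s1 = 0100 → error at position 4.
Flip position 4: 110111100011000 → 110011100011000

110011100011000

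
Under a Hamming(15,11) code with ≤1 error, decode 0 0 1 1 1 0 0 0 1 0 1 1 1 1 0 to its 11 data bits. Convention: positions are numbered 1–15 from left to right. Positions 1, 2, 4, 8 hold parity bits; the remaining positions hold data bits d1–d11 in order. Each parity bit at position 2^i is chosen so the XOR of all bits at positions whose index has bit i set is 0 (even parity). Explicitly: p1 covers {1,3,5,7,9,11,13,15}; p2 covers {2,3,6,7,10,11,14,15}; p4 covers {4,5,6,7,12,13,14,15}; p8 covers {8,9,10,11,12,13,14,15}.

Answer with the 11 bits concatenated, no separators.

s1 (pos 1,3,5,7,9,11,13,15): 0⊕1⊕1⊕0⊕1⊕1⊕1⊕0 = 1
s2 (pos 2,3,6,7,10,11,14,15): 0⊕1⊕0⊕0⊕0⊕1⊕1⊕0 = 1
s4 (pos 4,5,6,7,12,13,14,15): 1⊕1⊕0⊕0⊕1⊕1⊕1⊕0 = 1
s8 (pos 8,9,10,11,12,13,14,15): 0⊕1⊕0⊕1⊕1⊕1⊕1⊕0 = 1
Syndrome s8…s1 = 1111 → error at position 15.
Flip position 15: 001110001011110 → 001110001011111
Read data bits from positions 3,5,6,7,9,10,11,12,13,14,15: 11001011111

11001011111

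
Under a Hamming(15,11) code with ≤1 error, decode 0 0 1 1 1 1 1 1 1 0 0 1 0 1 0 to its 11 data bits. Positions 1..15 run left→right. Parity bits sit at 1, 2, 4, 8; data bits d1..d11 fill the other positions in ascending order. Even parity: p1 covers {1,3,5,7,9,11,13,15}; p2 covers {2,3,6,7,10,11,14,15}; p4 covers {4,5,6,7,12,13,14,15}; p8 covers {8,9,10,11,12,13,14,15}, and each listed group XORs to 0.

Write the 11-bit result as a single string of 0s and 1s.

s1 (pos 1,3,5,7,9,11,13,15): 0⊕1⊕1⊕1⊕1⊕0⊕0⊕0 = 0
s2 (pos 2,3,6,7,10,11,14,15): 0⊕1⊕1⊕1⊕0⊕0⊕1⊕0 = 0
s4 (pos 4,5,6,7,12,13,14,15): 1⊕1⊕1⊕1⊕1⊕0⊕1⊕0 = 0
s8 (pos 8,9,10,11,12,13,14,15): 1⊕1⊕0⊕0⊕1⊕0⊕1⊕0 = 0
Syndrome s8…s1 = 0000 → no error.
Read data bits from positions 3,5,6,7,9,10,11,12,13,14,15: 11111001010

11111001010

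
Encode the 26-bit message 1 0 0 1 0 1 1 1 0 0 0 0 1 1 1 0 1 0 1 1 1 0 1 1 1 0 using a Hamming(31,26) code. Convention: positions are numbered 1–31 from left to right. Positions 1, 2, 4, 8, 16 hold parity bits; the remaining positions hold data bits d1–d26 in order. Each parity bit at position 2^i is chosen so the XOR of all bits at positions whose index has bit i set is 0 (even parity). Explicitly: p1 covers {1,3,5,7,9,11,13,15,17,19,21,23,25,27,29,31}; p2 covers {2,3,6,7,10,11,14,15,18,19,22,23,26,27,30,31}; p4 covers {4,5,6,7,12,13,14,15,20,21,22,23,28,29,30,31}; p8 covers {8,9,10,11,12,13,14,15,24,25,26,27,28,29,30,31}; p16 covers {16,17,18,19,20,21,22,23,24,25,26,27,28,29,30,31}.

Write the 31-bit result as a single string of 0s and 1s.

0111001101110000011101011101110

Place data at non-parity positions: p1 p2 1 p4 0 0 1 p8 0 1 1 1 0 0 0 p16 0 1 1 1 0 1 0 1 1 1 0 1 1 1 0
p1 (pos 1,3,5,7,9,11,13,15,17,19,21,23,25,27,29,31): XOR of data positions = 1⊕0⊕1⊕0⊕1⊕0⊕0⊕0⊕1⊕0⊕0⊕1⊕0⊕1⊕0 = 0
p2 (pos 2,3,6,7,10,11,14,15,18,19,22,23,26,27,30,31): XOR of data positions = 1⊕0⊕1⊕1⊕1⊕0⊕0⊕1⊕1⊕1⊕0⊕1⊕0⊕1⊕0 = 1
p4 (pos 4,5,6,7,12,13,14,15,20,21,22,23,28,29,30,31): XOR of data positions = 0⊕0⊕1⊕1⊕0⊕0⊕0⊕1⊕0⊕1⊕0⊕1⊕1⊕1⊕0 = 1
p8 (pos 8,9,10,11,12,13,14,15,24,25,26,27,28,29,30,31): XOR of data positions = 0⊕1⊕1⊕1⊕0⊕0⊕0⊕1⊕1⊕1⊕0⊕1⊕1⊕1⊕0 = 1
p16 (pos 16,17,18,19,20,21,22,23,24,25,26,27,28,29,30,31): XOR of data positions = 0⊕1⊕1⊕1⊕0⊕1⊕0⊕1⊕1⊕1⊕0⊕1⊕1⊕1⊕0 = 0
Codeword: 0111001101110000011101011101110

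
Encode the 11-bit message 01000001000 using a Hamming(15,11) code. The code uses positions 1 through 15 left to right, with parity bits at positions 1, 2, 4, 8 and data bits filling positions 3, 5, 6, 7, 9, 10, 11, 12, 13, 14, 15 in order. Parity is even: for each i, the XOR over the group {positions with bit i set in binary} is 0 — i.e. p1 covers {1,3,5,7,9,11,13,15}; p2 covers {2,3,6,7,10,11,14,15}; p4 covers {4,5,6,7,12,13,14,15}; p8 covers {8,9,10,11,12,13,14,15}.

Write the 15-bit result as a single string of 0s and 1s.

100010010001000

Place data at non-parity positions: p1 p2 0 p4 1 0 0 p8 0 0 0 1 0 0 0
p1 (pos 1,3,5,7,9,11,13,15): XOR of data positions = 0⊕1⊕0⊕0⊕0⊕0⊕0 = 1
p2 (pos 2,3,6,7,10,11,14,15): XOR of data positions = 0⊕0⊕0⊕0⊕0⊕0⊕0 = 0
p4 (pos 4,5,6,7,12,13,14,15): XOR of data positions = 1⊕0⊕0⊕1⊕0⊕0⊕0 = 0
p8 (pos 8,9,10,11,12,13,14,15): XOR of data positions = 0⊕0⊕0⊕1⊕0⊕0⊕0 = 1
Codeword: 100010010001000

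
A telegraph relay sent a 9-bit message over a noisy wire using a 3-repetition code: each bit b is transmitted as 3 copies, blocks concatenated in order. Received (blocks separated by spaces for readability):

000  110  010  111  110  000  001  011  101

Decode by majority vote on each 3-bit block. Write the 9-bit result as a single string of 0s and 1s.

Block 1 (000): 0 ones → 0
Block 2 (110): 2 ones → 1
Block 3 (010): 1 one → 0
Block 4 (111): 3 ones → 1
Block 5 (110): 2 ones → 1
Block 6 (000): 0 ones → 0
Block 7 (001): 1 one → 0
Block 8 (011): 2 ones → 1
Block 9 (101): 2 ones → 1

010110011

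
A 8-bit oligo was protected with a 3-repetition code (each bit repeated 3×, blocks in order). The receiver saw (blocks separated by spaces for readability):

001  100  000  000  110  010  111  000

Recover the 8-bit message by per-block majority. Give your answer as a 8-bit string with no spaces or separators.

00001010

Block 1 (001): 1 one → 0
Block 2 (100): 1 one → 0
Block 3 (000): 0 ones → 0
Block 4 (000): 0 ones → 0
Block 5 (110): 2 ones → 1
Block 6 (010): 1 one → 0
Block 7 (111): 3 ones → 1
Block 8 (000): 0 ones → 0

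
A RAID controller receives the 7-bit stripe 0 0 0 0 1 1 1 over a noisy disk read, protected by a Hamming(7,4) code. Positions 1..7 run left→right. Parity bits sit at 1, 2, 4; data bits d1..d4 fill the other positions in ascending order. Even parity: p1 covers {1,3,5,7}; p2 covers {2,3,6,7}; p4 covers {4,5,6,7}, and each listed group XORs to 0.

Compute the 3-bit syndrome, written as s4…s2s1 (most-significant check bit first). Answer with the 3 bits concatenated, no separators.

100

s1 (pos 1,3,5,7): 0⊕0⊕1⊕1 = 0
s2 (pos 2,3,6,7): 0⊕0⊕1⊕1 = 0
s4 (pos 4,5,6,7): 0⊕1⊕1⊕1 = 1
Syndrome s4…s1 = 100 → error at position 4.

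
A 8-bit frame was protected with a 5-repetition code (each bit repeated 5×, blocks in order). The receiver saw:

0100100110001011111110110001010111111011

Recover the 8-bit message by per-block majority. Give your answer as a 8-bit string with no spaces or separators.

00011011

Block 1 (01001): 2 ones → 0
Block 2 (00110): 2 ones → 0
Block 3 (00101): 2 ones → 0
Block 4 (11111): 5 ones → 1
Block 5 (10110): 3 ones → 1
Block 6 (00101): 2 ones → 0
Block 7 (01111): 4 ones → 1
Block 8 (11011): 4 ones → 1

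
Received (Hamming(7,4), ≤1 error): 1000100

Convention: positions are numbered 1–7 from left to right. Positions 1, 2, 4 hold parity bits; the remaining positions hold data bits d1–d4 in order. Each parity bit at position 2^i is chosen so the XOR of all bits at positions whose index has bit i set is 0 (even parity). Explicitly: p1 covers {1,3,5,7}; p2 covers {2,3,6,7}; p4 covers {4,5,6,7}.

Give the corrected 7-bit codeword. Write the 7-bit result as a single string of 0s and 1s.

1001100

s1 (pos 1,3,5,7): 1⊕0⊕1⊕0 = 0
s2 (pos 2,3,6,7): 0⊕0⊕0⊕0 = 0
s4 (pos 4,5,6,7): 0⊕1⊕0⊕0 = 1
Syndrome s4…s1 = 100 → error at position 4.
Flip position 4: 1000100 → 1001100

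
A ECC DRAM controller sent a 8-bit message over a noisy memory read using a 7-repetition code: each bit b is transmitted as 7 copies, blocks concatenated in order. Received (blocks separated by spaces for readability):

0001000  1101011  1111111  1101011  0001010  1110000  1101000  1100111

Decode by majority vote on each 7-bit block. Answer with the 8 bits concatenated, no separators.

Block 1 (0001000): 1 one → 0
Block 2 (1101011): 5 ones → 1
Block 3 (1111111): 7 ones → 1
Block 4 (1101011): 5 ones → 1
Block 5 (0001010): 2 ones → 0
Block 6 (1110000): 3 ones → 0
Block 7 (1101000): 3 ones → 0
Block 8 (1100111): 5 ones → 1

01110001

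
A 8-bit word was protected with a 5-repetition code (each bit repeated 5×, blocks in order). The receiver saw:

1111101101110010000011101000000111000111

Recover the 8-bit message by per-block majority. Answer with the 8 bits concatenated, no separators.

Block 1 (11111): 5 ones → 1
Block 2 (01101): 3 ones → 1
Block 3 (11001): 3 ones → 1
Block 4 (00000): 0 ones → 0
Block 5 (11101): 4 ones → 1
Block 6 (00000): 0 ones → 0
Block 7 (01110): 3 ones → 1
Block 8 (00111): 3 ones → 1

11101011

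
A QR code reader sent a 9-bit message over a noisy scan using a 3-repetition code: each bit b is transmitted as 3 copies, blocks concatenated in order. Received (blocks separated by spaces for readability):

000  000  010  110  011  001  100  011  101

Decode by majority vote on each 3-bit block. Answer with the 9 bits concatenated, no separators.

000110011

Block 1 (000): 0 ones → 0
Block 2 (000): 0 ones → 0
Block 3 (010): 1 one → 0
Block 4 (110): 2 ones → 1
Block 5 (011): 2 ones → 1
Block 6 (001): 1 one → 0
Block 7 (100): 1 one → 0
Block 8 (011): 2 ones → 1
Block 9 (101): 2 ones → 1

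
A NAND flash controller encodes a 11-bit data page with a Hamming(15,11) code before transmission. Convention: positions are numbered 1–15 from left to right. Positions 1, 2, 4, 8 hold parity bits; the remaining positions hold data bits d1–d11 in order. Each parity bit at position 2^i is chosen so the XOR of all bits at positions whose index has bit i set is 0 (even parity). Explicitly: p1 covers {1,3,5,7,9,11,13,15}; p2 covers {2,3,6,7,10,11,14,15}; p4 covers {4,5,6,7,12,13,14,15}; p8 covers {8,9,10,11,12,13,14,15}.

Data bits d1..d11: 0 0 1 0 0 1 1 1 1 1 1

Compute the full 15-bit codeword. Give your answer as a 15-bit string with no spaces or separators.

110101000111111

Place data at non-parity positions: p1 p2 0 p4 0 1 0 p8 0 1 1 1 1 1 1
p1 (pos 1,3,5,7,9,11,13,15): XOR of data positions = 0⊕0⊕0⊕0⊕1⊕1⊕1 = 1
p2 (pos 2,3,6,7,10,11,14,15): XOR of data positions = 0⊕1⊕0⊕1⊕1⊕1⊕1 = 1
p4 (pos 4,5,6,7,12,13,14,15): XOR of data positions = 0⊕1⊕0⊕1⊕1⊕1⊕1 = 1
p8 (pos 8,9,10,11,12,13,14,15): XOR of data positions = 0⊕1⊕1⊕1⊕1⊕1⊕1 = 0
Codeword: 110101000111111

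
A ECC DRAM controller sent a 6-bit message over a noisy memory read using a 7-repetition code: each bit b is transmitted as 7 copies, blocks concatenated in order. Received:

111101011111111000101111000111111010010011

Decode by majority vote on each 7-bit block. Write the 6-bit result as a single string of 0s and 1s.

Block 1 (1111010): 5 ones → 1
Block 2 (1111111): 7 ones → 1
Block 3 (1000101): 3 ones → 0
Block 4 (1110001): 4 ones → 1
Block 5 (1111101): 6 ones → 1
Block 6 (0010011): 3 ones → 0

110110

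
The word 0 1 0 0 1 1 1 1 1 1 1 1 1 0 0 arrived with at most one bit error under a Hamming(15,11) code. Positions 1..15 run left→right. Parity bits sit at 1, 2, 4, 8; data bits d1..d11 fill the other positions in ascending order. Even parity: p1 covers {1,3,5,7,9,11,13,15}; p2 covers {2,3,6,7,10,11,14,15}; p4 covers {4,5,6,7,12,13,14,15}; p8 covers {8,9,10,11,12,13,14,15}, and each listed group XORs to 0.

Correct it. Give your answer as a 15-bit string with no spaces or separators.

010011011111100

s1 (pos 1,3,5,7,9,11,13,15): 0⊕0⊕1⊕1⊕1⊕1⊕1⊕0 = 1
s2 (pos 2,3,6,7,10,11,14,15): 1⊕0⊕1⊕1⊕1⊕1⊕0⊕0 = 1
s4 (pos 4,5,6,7,12,13,14,15): 0⊕1⊕1⊕1⊕1⊕1⊕0⊕0 = 1
s8 (pos 8,9,10,11,12,13,14,15): 1⊕1⊕1⊕1⊕1⊕1⊕0⊕0 = 0
Syndrome s8…s1 = 0111 → error at position 7.
Flip position 7: 010011111111100 → 010011011111100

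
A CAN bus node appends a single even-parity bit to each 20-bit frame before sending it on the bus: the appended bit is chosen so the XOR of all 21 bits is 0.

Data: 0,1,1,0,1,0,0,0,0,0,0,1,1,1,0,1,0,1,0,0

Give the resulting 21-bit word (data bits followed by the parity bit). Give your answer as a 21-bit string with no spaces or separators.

XOR of the 20 data bits: 0⊕1⊕1⊕0⊕1⊕0⊕0⊕0⊕0⊕0⊕0⊕1⊕1⊕1⊕0⊕1⊕0⊕1⊕0⊕0 = 0
Parity bit = 0 (so all 21 bits XOR to 0).

011010000001110101000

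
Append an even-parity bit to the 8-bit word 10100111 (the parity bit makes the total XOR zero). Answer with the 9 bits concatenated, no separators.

XOR of the 8 data bits: 1⊕0⊕1⊕0⊕0⊕1⊕1⊕1 = 1
Parity bit = 1 (so all 9 bits XOR to 0).

101001111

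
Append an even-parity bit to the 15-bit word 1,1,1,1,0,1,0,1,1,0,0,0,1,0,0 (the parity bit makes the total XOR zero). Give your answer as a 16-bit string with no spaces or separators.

XOR of the 15 data bits: 1⊕1⊕1⊕1⊕0⊕1⊕0⊕1⊕1⊕0⊕0⊕0⊕1⊕0⊕0 = 0
Parity bit = 0 (so all 16 bits XOR to 0).

1111010110001000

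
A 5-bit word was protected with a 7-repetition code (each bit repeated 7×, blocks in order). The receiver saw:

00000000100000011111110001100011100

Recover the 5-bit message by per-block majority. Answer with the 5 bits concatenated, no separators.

Block 1 (0000000): 0 ones → 0
Block 2 (0100000): 1 one → 0
Block 3 (0111111): 6 ones → 1
Block 4 (1000110): 3 ones → 0
Block 5 (0011100): 3 ones → 0

00100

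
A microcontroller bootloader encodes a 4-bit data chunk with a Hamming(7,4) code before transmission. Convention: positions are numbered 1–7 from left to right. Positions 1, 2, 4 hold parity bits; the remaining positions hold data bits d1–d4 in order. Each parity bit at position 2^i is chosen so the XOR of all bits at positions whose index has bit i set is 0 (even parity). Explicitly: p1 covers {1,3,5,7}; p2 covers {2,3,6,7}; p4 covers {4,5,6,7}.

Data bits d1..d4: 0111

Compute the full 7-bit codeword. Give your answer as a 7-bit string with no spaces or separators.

Place data at non-parity positions: p1 p2 0 p4 1 1 1
p1 (pos 1,3,5,7): XOR of data positions = 0⊕1⊕1 = 0
p2 (pos 2,3,6,7): XOR of data positions = 0⊕1⊕1 = 0
p4 (pos 4,5,6,7): XOR of data positions = 1⊕1⊕1 = 1
Codeword: 0001111

0001111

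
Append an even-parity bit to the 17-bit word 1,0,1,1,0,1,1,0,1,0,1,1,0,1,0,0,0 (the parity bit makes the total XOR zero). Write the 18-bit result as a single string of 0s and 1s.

XOR of the 17 data bits: 1⊕0⊕1⊕1⊕0⊕1⊕1⊕0⊕1⊕0⊕1⊕1⊕0⊕1⊕0⊕0⊕0 = 1
Parity bit = 1 (so all 18 bits XOR to 0).

101101101011010001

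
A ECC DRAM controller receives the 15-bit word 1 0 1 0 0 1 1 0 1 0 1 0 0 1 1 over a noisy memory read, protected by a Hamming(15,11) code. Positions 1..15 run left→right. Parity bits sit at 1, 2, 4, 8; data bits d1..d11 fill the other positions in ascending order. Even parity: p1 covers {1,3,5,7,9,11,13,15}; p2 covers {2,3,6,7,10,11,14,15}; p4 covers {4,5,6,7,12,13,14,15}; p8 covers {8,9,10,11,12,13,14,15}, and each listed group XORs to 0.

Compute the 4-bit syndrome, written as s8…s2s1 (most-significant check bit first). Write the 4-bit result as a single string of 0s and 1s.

0000

s1 (pos 1,3,5,7,9,11,13,15): 1⊕1⊕0⊕1⊕1⊕1⊕0⊕1 = 0
s2 (pos 2,3,6,7,10,11,14,15): 0⊕1⊕1⊕1⊕0⊕1⊕1⊕1 = 0
s4 (pos 4,5,6,7,12,13,14,15): 0⊕0⊕1⊕1⊕0⊕0⊕1⊕1 = 0
s8 (pos 8,9,10,11,12,13,14,15): 0⊕1⊕0⊕1⊕0⊕0⊕1⊕1 = 0
Syndrome s8…s1 = 0000 → no error.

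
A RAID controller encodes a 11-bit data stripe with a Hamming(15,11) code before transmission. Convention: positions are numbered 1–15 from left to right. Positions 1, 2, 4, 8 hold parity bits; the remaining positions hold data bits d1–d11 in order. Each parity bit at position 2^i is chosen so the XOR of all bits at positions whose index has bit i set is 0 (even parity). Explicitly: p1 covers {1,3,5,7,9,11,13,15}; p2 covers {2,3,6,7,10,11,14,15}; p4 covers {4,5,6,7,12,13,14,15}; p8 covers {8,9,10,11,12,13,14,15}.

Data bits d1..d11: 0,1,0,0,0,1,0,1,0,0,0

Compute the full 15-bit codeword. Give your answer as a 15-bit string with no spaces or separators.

Place data at non-parity positions: p1 p2 0 p4 1 0 0 p8 0 1 0 1 0 0 0
p1 (pos 1,3,5,7,9,11,13,15): XOR of data positions = 0⊕1⊕0⊕0⊕0⊕0⊕0 = 1
p2 (pos 2,3,6,7,10,11,14,15): XOR of data positions = 0⊕0⊕0⊕1⊕0⊕0⊕0 = 1
p4 (pos 4,5,6,7,12,13,14,15): XOR of data positions = 1⊕0⊕0⊕1⊕0⊕0⊕0 = 0
p8 (pos 8,9,10,11,12,13,14,15): XOR of data positions = 0⊕1⊕0⊕1⊕0⊕0⊕0 = 0
Codeword: 110010000101000

110010000101000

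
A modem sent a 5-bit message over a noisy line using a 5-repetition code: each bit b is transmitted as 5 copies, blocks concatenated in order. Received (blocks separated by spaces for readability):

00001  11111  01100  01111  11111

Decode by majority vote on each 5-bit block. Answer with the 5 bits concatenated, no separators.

Block 1 (00001): 1 one → 0
Block 2 (11111): 5 ones → 1
Block 3 (01100): 2 ones → 0
Block 4 (01111): 4 ones → 1
Block 5 (11111): 5 ones → 1

01011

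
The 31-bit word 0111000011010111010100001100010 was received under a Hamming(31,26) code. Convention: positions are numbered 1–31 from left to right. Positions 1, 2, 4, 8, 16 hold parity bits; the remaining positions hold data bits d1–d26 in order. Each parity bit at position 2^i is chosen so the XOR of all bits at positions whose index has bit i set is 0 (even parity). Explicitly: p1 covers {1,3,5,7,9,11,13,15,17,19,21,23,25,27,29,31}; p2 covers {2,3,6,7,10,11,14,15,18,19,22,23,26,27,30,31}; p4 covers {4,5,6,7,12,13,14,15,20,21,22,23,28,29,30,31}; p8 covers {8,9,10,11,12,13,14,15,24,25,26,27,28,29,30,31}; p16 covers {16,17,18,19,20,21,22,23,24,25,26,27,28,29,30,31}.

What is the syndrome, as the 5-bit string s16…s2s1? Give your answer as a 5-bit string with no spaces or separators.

s1 (pos 1,3,5,7,9,11,13,15,17,19,21,23,25,27,29,31): 0⊕1⊕0⊕0⊕1⊕0⊕0⊕1⊕0⊕0⊕0⊕0⊕1⊕0⊕0⊕0 = 0
s2 (pos 2,3,6,7,10,11,14,15,18,19,22,23,26,27,30,31): 1⊕1⊕0⊕0⊕1⊕0⊕1⊕1⊕1⊕0⊕0⊕0⊕1⊕0⊕1⊕0 = 0
s4 (pos 4,5,6,7,12,13,14,15,20,21,22,23,28,29,30,31): 1⊕0⊕0⊕0⊕1⊕0⊕1⊕1⊕1⊕0⊕0⊕0⊕0⊕0⊕1⊕0 = 0
s8 (pos 8,9,10,11,12,13,14,15,24,25,26,27,28,29,30,31): 0⊕1⊕1⊕0⊕1⊕0⊕1⊕1⊕0⊕1⊕1⊕0⊕0⊕0⊕1⊕0 = 0
s16 (pos 16,17,18,19,20,21,22,23,24,25,26,27,28,29,30,31): 1⊕0⊕1⊕0⊕1⊕0⊕0⊕0⊕0⊕1⊕1⊕0⊕0⊕0⊕1⊕0 = 0
Syndrome s16…s1 = 00000 → no error.

00000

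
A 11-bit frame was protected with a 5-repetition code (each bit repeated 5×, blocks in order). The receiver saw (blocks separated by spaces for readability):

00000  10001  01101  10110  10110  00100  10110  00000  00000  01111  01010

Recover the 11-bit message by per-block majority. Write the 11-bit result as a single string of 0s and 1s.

Block 1 (00000): 0 ones → 0
Block 2 (10001): 2 ones → 0
Block 3 (01101): 3 ones → 1
Block 4 (10110): 3 ones → 1
Block 5 (10110): 3 ones → 1
Block 6 (00100): 1 one → 0
Block 7 (10110): 3 ones → 1
Block 8 (00000): 0 ones → 0
Block 9 (00000): 0 ones → 0
Block 10 (01111): 4 ones → 1
Block 11 (01010): 2 ones → 0

00111010010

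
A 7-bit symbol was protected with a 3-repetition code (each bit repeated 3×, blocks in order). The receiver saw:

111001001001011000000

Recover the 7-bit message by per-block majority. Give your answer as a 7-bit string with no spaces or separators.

Block 1 (111): 3 ones → 1
Block 2 (001): 1 one → 0
Block 3 (001): 1 one → 0
Block 4 (001): 1 one → 0
Block 5 (011): 2 ones → 1
Block 6 (000): 0 ones → 0
Block 7 (000): 0 ones → 0

1000100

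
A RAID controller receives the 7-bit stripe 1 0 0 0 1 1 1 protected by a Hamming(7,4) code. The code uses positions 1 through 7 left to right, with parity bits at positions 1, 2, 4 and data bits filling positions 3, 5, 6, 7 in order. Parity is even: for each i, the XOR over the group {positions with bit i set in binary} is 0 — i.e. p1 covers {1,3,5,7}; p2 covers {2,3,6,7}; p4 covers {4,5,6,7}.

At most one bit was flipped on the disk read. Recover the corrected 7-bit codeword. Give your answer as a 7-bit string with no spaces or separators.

s1 (pos 1,3,5,7): 1⊕0⊕1⊕1 = 1
s2 (pos 2,3,6,7): 0⊕0⊕1⊕1 = 0
s4 (pos 4,5,6,7): 0⊕1⊕1⊕1 = 1
Syndrome s4…s1 = 101 → error at position 5.
Flip position 5: 1000111 → 1000011

1000011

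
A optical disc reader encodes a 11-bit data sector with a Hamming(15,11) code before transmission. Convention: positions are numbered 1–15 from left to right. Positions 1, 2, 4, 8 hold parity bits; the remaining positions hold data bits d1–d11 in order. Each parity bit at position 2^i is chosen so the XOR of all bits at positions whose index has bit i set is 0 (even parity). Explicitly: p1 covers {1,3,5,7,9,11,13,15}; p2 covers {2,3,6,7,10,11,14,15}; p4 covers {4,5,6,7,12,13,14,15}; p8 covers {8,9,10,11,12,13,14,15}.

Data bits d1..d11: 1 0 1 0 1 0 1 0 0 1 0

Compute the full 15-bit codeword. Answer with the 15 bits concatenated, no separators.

Place data at non-parity positions: p1 p2 1 p4 0 1 0 p8 1 0 1 0 0 1 0
p1 (pos 1,3,5,7,9,11,13,15): XOR of data positions = 1⊕0⊕0⊕1⊕1⊕0⊕0 = 1
p2 (pos 2,3,6,7,10,11,14,15): XOR of data positions = 1⊕1⊕0⊕0⊕1⊕1⊕0 = 0
p4 (pos 4,5,6,7,12,13,14,15): XOR of data positions = 0⊕1⊕0⊕0⊕0⊕1⊕0 = 0
p8 (pos 8,9,10,11,12,13,14,15): XOR of data positions = 1⊕0⊕1⊕0⊕0⊕1⊕0 = 1
Codeword: 101001011010010

101001011010010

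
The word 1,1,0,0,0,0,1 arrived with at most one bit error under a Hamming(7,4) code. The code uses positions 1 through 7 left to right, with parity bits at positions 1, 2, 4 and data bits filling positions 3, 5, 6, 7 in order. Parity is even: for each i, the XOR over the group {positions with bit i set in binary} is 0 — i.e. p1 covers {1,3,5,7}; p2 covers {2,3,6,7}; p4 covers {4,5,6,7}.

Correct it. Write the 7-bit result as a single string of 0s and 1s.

s1 (pos 1,3,5,7): 1⊕0⊕0⊕1 = 0
s2 (pos 2,3,6,7): 1⊕0⊕0⊕1 = 0
s4 (pos 4,5,6,7): 0⊕0⊕0⊕1 = 1
Syndrome s4…s1 = 100 → error at position 4.
Flip position 4: 1100001 → 1101001

1101001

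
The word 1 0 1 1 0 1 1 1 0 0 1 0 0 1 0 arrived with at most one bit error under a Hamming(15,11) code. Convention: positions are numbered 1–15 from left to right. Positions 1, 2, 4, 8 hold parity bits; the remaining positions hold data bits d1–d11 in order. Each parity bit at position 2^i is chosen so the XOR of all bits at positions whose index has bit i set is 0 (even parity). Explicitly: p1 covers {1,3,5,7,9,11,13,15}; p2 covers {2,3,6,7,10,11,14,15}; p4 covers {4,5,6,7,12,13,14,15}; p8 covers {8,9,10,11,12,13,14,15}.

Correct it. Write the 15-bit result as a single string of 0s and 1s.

101101110110010

s1 (pos 1,3,5,7,9,11,13,15): 1⊕1⊕0⊕1⊕0⊕1⊕0⊕0 = 0
s2 (pos 2,3,6,7,10,11,14,15): 0⊕1⊕1⊕1⊕0⊕1⊕1⊕0 = 1
s4 (pos 4,5,6,7,12,13,14,15): 1⊕0⊕1⊕1⊕0⊕0⊕1⊕0 = 0
s8 (pos 8,9,10,11,12,13,14,15): 1⊕0⊕0⊕1⊕0⊕0⊕1⊕0 = 1
Syndrome s8…s1 = 1010 → error at position 10.
Flip position 10: 101101110010010 → 101101110110010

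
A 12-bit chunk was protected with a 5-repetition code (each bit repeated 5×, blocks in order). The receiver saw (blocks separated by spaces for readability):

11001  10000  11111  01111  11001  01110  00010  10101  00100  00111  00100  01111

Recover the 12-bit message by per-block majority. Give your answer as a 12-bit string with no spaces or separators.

101111010101

Block 1 (11001): 3 ones → 1
Block 2 (10000): 1 one → 0
Block 3 (11111): 5 ones → 1
Block 4 (01111): 4 ones → 1
Block 5 (11001): 3 ones → 1
Block 6 (01110): 3 ones → 1
Block 7 (00010): 1 one → 0
Block 8 (10101): 3 ones → 1
Block 9 (00100): 1 one → 0
Block 10 (00111): 3 ones → 1
Block 11 (00100): 1 one → 0
Block 12 (01111): 4 ones → 1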